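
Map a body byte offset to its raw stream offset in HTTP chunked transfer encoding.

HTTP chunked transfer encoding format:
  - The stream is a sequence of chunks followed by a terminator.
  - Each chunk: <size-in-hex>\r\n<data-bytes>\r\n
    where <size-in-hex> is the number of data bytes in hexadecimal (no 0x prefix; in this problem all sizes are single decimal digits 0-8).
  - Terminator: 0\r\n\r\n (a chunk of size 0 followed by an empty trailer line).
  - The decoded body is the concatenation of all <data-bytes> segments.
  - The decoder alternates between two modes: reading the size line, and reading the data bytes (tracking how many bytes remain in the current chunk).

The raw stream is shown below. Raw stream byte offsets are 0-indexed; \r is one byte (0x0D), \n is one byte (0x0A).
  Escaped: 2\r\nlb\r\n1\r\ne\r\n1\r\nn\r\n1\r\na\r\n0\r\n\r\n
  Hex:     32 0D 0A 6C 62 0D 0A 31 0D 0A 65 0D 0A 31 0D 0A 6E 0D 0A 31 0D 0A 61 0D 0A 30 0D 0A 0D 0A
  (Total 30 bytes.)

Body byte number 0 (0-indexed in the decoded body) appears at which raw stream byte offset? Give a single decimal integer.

Chunk 1: stream[0..1]='2' size=0x2=2, data at stream[3..5]='lb' -> body[0..2], body so far='lb'
Chunk 2: stream[7..8]='1' size=0x1=1, data at stream[10..11]='e' -> body[2..3], body so far='lbe'
Chunk 3: stream[13..14]='1' size=0x1=1, data at stream[16..17]='n' -> body[3..4], body so far='lben'
Chunk 4: stream[19..20]='1' size=0x1=1, data at stream[22..23]='a' -> body[4..5], body so far='lbena'
Chunk 5: stream[25..26]='0' size=0 (terminator). Final body='lbena' (5 bytes)
Body byte 0 at stream offset 3

Answer: 3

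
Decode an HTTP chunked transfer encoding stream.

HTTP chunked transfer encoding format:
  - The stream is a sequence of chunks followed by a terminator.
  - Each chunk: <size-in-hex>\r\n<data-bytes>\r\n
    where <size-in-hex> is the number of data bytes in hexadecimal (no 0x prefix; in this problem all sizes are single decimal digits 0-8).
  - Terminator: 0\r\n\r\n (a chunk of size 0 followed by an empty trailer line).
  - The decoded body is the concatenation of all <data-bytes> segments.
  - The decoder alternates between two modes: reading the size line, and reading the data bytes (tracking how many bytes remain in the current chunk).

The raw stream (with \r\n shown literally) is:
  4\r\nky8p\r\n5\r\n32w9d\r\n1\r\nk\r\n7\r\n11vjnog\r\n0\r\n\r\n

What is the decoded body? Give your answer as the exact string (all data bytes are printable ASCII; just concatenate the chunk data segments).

Answer: ky8p32w9dk11vjnog

Derivation:
Chunk 1: stream[0..1]='4' size=0x4=4, data at stream[3..7]='ky8p' -> body[0..4], body so far='ky8p'
Chunk 2: stream[9..10]='5' size=0x5=5, data at stream[12..17]='32w9d' -> body[4..9], body so far='ky8p32w9d'
Chunk 3: stream[19..20]='1' size=0x1=1, data at stream[22..23]='k' -> body[9..10], body so far='ky8p32w9dk'
Chunk 4: stream[25..26]='7' size=0x7=7, data at stream[28..35]='11vjnog' -> body[10..17], body so far='ky8p32w9dk11vjnog'
Chunk 5: stream[37..38]='0' size=0 (terminator). Final body='ky8p32w9dk11vjnog' (17 bytes)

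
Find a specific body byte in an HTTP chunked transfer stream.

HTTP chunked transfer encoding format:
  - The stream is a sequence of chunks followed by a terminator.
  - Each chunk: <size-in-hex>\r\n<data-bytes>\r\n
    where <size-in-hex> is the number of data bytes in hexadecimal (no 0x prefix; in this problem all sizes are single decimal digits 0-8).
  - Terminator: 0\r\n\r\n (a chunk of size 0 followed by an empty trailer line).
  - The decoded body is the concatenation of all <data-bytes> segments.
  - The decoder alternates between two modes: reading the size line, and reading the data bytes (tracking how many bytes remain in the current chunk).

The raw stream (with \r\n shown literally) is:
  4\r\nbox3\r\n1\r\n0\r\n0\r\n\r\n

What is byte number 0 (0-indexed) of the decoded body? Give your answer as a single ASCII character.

Answer: b

Derivation:
Chunk 1: stream[0..1]='4' size=0x4=4, data at stream[3..7]='box3' -> body[0..4], body so far='box3'
Chunk 2: stream[9..10]='1' size=0x1=1, data at stream[12..13]='0' -> body[4..5], body so far='box30'
Chunk 3: stream[15..16]='0' size=0 (terminator). Final body='box30' (5 bytes)
Body byte 0 = 'b'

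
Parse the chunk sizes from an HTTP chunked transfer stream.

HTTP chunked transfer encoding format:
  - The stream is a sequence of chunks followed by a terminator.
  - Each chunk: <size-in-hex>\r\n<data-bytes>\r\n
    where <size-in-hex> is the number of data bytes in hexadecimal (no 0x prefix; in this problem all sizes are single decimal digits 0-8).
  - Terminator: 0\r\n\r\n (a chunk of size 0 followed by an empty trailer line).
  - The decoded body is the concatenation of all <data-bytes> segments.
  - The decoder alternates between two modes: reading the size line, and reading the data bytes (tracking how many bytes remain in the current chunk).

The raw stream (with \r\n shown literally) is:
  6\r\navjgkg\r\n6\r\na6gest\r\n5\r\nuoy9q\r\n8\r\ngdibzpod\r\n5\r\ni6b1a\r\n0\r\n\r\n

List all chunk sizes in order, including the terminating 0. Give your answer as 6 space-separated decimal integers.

Answer: 6 6 5 8 5 0

Derivation:
Chunk 1: stream[0..1]='6' size=0x6=6, data at stream[3..9]='avjgkg' -> body[0..6], body so far='avjgkg'
Chunk 2: stream[11..12]='6' size=0x6=6, data at stream[14..20]='a6gest' -> body[6..12], body so far='avjgkga6gest'
Chunk 3: stream[22..23]='5' size=0x5=5, data at stream[25..30]='uoy9q' -> body[12..17], body so far='avjgkga6gestuoy9q'
Chunk 4: stream[32..33]='8' size=0x8=8, data at stream[35..43]='gdibzpod' -> body[17..25], body so far='avjgkga6gestuoy9qgdibzpod'
Chunk 5: stream[45..46]='5' size=0x5=5, data at stream[48..53]='i6b1a' -> body[25..30], body so far='avjgkga6gestuoy9qgdibzpodi6b1a'
Chunk 6: stream[55..56]='0' size=0 (terminator). Final body='avjgkga6gestuoy9qgdibzpodi6b1a' (30 bytes)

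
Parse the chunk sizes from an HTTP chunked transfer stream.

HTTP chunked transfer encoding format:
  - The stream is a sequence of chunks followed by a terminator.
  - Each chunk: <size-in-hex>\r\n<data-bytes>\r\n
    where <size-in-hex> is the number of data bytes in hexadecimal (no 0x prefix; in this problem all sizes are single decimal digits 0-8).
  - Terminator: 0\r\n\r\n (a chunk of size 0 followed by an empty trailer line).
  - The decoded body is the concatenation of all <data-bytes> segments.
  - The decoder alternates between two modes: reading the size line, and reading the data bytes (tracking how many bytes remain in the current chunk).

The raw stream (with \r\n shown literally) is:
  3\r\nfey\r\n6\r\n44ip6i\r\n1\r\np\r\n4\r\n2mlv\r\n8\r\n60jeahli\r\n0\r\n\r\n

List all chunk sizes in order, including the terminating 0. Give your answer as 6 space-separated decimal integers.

Chunk 1: stream[0..1]='3' size=0x3=3, data at stream[3..6]='fey' -> body[0..3], body so far='fey'
Chunk 2: stream[8..9]='6' size=0x6=6, data at stream[11..17]='44ip6i' -> body[3..9], body so far='fey44ip6i'
Chunk 3: stream[19..20]='1' size=0x1=1, data at stream[22..23]='p' -> body[9..10], body so far='fey44ip6ip'
Chunk 4: stream[25..26]='4' size=0x4=4, data at stream[28..32]='2mlv' -> body[10..14], body so far='fey44ip6ip2mlv'
Chunk 5: stream[34..35]='8' size=0x8=8, data at stream[37..45]='60jeahli' -> body[14..22], body so far='fey44ip6ip2mlv60jeahli'
Chunk 6: stream[47..48]='0' size=0 (terminator). Final body='fey44ip6ip2mlv60jeahli' (22 bytes)

Answer: 3 6 1 4 8 0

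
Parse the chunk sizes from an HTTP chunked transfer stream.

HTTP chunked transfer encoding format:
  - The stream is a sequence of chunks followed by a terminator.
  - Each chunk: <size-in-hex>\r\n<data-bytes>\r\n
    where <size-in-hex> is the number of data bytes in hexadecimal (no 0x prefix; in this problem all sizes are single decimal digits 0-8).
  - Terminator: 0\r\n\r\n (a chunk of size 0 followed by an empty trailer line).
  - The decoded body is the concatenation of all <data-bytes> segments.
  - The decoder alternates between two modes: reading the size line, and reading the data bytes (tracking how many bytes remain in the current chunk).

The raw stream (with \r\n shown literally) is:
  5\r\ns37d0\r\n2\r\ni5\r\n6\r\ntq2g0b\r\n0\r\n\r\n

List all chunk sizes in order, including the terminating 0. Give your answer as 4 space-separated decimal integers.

Chunk 1: stream[0..1]='5' size=0x5=5, data at stream[3..8]='s37d0' -> body[0..5], body so far='s37d0'
Chunk 2: stream[10..11]='2' size=0x2=2, data at stream[13..15]='i5' -> body[5..7], body so far='s37d0i5'
Chunk 3: stream[17..18]='6' size=0x6=6, data at stream[20..26]='tq2g0b' -> body[7..13], body so far='s37d0i5tq2g0b'
Chunk 4: stream[28..29]='0' size=0 (terminator). Final body='s37d0i5tq2g0b' (13 bytes)

Answer: 5 2 6 0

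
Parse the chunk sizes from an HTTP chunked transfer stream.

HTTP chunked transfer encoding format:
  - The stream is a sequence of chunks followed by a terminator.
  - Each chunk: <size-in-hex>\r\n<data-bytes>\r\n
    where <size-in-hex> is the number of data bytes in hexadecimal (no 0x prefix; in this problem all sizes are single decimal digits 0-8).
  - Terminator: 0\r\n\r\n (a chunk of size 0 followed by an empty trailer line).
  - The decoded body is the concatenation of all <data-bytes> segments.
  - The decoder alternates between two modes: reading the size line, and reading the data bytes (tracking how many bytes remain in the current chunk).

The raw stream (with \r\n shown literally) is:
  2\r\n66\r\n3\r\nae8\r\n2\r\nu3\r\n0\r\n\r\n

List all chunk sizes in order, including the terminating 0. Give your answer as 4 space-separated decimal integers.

Answer: 2 3 2 0

Derivation:
Chunk 1: stream[0..1]='2' size=0x2=2, data at stream[3..5]='66' -> body[0..2], body so far='66'
Chunk 2: stream[7..8]='3' size=0x3=3, data at stream[10..13]='ae8' -> body[2..5], body so far='66ae8'
Chunk 3: stream[15..16]='2' size=0x2=2, data at stream[18..20]='u3' -> body[5..7], body so far='66ae8u3'
Chunk 4: stream[22..23]='0' size=0 (terminator). Final body='66ae8u3' (7 bytes)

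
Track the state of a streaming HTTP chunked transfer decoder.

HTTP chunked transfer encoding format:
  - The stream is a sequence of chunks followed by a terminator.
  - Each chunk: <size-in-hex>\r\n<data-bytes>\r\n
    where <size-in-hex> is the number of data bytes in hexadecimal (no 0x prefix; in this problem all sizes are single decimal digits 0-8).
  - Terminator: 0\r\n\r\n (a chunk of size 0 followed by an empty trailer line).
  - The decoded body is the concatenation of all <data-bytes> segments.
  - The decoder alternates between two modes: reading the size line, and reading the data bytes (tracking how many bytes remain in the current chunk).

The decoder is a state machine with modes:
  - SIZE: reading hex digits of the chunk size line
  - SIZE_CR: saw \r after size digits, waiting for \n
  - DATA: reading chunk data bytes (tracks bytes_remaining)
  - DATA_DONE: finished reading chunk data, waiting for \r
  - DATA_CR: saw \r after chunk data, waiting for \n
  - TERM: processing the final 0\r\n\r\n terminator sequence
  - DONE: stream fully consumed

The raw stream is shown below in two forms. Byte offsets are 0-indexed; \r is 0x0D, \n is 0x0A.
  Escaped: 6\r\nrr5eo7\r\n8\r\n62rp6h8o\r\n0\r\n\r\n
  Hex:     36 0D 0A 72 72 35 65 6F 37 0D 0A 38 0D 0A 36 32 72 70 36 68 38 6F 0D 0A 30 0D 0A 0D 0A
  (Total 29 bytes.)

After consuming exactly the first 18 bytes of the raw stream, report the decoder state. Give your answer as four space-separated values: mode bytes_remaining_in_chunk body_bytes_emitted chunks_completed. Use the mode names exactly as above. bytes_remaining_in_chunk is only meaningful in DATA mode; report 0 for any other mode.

Answer: DATA 4 10 1

Derivation:
Byte 0 = '6': mode=SIZE remaining=0 emitted=0 chunks_done=0
Byte 1 = 0x0D: mode=SIZE_CR remaining=0 emitted=0 chunks_done=0
Byte 2 = 0x0A: mode=DATA remaining=6 emitted=0 chunks_done=0
Byte 3 = 'r': mode=DATA remaining=5 emitted=1 chunks_done=0
Byte 4 = 'r': mode=DATA remaining=4 emitted=2 chunks_done=0
Byte 5 = '5': mode=DATA remaining=3 emitted=3 chunks_done=0
Byte 6 = 'e': mode=DATA remaining=2 emitted=4 chunks_done=0
Byte 7 = 'o': mode=DATA remaining=1 emitted=5 chunks_done=0
Byte 8 = '7': mode=DATA_DONE remaining=0 emitted=6 chunks_done=0
Byte 9 = 0x0D: mode=DATA_CR remaining=0 emitted=6 chunks_done=0
Byte 10 = 0x0A: mode=SIZE remaining=0 emitted=6 chunks_done=1
Byte 11 = '8': mode=SIZE remaining=0 emitted=6 chunks_done=1
Byte 12 = 0x0D: mode=SIZE_CR remaining=0 emitted=6 chunks_done=1
Byte 13 = 0x0A: mode=DATA remaining=8 emitted=6 chunks_done=1
Byte 14 = '6': mode=DATA remaining=7 emitted=7 chunks_done=1
Byte 15 = '2': mode=DATA remaining=6 emitted=8 chunks_done=1
Byte 16 = 'r': mode=DATA remaining=5 emitted=9 chunks_done=1
Byte 17 = 'p': mode=DATA remaining=4 emitted=10 chunks_done=1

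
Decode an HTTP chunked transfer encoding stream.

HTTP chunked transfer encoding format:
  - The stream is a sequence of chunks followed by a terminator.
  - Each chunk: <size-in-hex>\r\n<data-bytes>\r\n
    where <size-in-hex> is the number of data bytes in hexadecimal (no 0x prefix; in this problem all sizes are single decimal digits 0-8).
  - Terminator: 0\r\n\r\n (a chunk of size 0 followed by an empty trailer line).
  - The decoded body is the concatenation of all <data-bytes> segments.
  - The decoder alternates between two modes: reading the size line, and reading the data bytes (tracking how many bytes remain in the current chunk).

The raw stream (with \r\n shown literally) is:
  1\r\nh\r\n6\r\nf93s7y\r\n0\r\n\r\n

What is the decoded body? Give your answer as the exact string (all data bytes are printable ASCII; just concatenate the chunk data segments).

Chunk 1: stream[0..1]='1' size=0x1=1, data at stream[3..4]='h' -> body[0..1], body so far='h'
Chunk 2: stream[6..7]='6' size=0x6=6, data at stream[9..15]='f93s7y' -> body[1..7], body so far='hf93s7y'
Chunk 3: stream[17..18]='0' size=0 (terminator). Final body='hf93s7y' (7 bytes)

Answer: hf93s7y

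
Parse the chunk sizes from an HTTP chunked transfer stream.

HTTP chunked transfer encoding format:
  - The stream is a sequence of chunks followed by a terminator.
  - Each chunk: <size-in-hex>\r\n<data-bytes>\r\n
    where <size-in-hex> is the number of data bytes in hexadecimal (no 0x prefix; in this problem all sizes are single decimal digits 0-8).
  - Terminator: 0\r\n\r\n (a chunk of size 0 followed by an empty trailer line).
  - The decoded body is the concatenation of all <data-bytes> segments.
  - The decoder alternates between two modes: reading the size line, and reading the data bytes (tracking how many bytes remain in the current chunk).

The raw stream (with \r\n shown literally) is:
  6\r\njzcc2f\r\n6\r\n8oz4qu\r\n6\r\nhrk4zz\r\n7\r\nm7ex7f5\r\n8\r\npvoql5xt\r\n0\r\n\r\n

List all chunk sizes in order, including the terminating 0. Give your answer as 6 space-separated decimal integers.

Chunk 1: stream[0..1]='6' size=0x6=6, data at stream[3..9]='jzcc2f' -> body[0..6], body so far='jzcc2f'
Chunk 2: stream[11..12]='6' size=0x6=6, data at stream[14..20]='8oz4qu' -> body[6..12], body so far='jzcc2f8oz4qu'
Chunk 3: stream[22..23]='6' size=0x6=6, data at stream[25..31]='hrk4zz' -> body[12..18], body so far='jzcc2f8oz4quhrk4zz'
Chunk 4: stream[33..34]='7' size=0x7=7, data at stream[36..43]='m7ex7f5' -> body[18..25], body so far='jzcc2f8oz4quhrk4zzm7ex7f5'
Chunk 5: stream[45..46]='8' size=0x8=8, data at stream[48..56]='pvoql5xt' -> body[25..33], body so far='jzcc2f8oz4quhrk4zzm7ex7f5pvoql5xt'
Chunk 6: stream[58..59]='0' size=0 (terminator). Final body='jzcc2f8oz4quhrk4zzm7ex7f5pvoql5xt' (33 bytes)

Answer: 6 6 6 7 8 0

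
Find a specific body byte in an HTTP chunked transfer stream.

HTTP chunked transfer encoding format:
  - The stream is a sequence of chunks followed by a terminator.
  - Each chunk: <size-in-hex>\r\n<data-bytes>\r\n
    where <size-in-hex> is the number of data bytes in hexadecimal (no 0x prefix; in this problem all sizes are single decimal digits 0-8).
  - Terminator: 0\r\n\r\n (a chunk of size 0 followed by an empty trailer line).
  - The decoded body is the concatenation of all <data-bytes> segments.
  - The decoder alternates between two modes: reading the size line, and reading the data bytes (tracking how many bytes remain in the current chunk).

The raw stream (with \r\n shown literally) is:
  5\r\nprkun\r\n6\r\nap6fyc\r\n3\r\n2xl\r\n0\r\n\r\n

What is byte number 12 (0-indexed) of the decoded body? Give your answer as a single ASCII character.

Answer: x

Derivation:
Chunk 1: stream[0..1]='5' size=0x5=5, data at stream[3..8]='prkun' -> body[0..5], body so far='prkun'
Chunk 2: stream[10..11]='6' size=0x6=6, data at stream[13..19]='ap6fyc' -> body[5..11], body so far='prkunap6fyc'
Chunk 3: stream[21..22]='3' size=0x3=3, data at stream[24..27]='2xl' -> body[11..14], body so far='prkunap6fyc2xl'
Chunk 4: stream[29..30]='0' size=0 (terminator). Final body='prkunap6fyc2xl' (14 bytes)
Body byte 12 = 'x'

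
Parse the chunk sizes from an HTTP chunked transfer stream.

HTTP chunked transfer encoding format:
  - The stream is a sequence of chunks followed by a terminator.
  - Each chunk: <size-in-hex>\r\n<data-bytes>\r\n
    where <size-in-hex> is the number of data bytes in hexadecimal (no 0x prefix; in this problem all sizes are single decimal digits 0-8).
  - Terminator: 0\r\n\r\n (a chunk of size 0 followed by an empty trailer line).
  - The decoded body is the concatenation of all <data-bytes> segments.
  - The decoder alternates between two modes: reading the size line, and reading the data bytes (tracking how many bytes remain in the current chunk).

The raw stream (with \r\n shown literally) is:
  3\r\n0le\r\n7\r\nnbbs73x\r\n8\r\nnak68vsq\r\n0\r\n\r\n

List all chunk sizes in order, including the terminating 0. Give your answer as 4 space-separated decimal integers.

Chunk 1: stream[0..1]='3' size=0x3=3, data at stream[3..6]='0le' -> body[0..3], body so far='0le'
Chunk 2: stream[8..9]='7' size=0x7=7, data at stream[11..18]='nbbs73x' -> body[3..10], body so far='0lenbbs73x'
Chunk 3: stream[20..21]='8' size=0x8=8, data at stream[23..31]='nak68vsq' -> body[10..18], body so far='0lenbbs73xnak68vsq'
Chunk 4: stream[33..34]='0' size=0 (terminator). Final body='0lenbbs73xnak68vsq' (18 bytes)

Answer: 3 7 8 0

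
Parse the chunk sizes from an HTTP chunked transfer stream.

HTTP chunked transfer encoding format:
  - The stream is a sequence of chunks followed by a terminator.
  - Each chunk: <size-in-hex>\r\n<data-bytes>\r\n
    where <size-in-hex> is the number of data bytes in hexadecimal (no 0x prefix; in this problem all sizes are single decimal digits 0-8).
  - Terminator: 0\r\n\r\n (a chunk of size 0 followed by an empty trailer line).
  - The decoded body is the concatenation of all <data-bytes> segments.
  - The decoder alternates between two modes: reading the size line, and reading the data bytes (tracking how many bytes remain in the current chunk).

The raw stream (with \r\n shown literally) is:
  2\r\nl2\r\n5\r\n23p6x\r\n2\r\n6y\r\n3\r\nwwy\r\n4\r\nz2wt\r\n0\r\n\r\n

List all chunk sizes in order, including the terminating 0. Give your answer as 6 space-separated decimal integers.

Answer: 2 5 2 3 4 0

Derivation:
Chunk 1: stream[0..1]='2' size=0x2=2, data at stream[3..5]='l2' -> body[0..2], body so far='l2'
Chunk 2: stream[7..8]='5' size=0x5=5, data at stream[10..15]='23p6x' -> body[2..7], body so far='l223p6x'
Chunk 3: stream[17..18]='2' size=0x2=2, data at stream[20..22]='6y' -> body[7..9], body so far='l223p6x6y'
Chunk 4: stream[24..25]='3' size=0x3=3, data at stream[27..30]='wwy' -> body[9..12], body so far='l223p6x6ywwy'
Chunk 5: stream[32..33]='4' size=0x4=4, data at stream[35..39]='z2wt' -> body[12..16], body so far='l223p6x6ywwyz2wt'
Chunk 6: stream[41..42]='0' size=0 (terminator). Final body='l223p6x6ywwyz2wt' (16 bytes)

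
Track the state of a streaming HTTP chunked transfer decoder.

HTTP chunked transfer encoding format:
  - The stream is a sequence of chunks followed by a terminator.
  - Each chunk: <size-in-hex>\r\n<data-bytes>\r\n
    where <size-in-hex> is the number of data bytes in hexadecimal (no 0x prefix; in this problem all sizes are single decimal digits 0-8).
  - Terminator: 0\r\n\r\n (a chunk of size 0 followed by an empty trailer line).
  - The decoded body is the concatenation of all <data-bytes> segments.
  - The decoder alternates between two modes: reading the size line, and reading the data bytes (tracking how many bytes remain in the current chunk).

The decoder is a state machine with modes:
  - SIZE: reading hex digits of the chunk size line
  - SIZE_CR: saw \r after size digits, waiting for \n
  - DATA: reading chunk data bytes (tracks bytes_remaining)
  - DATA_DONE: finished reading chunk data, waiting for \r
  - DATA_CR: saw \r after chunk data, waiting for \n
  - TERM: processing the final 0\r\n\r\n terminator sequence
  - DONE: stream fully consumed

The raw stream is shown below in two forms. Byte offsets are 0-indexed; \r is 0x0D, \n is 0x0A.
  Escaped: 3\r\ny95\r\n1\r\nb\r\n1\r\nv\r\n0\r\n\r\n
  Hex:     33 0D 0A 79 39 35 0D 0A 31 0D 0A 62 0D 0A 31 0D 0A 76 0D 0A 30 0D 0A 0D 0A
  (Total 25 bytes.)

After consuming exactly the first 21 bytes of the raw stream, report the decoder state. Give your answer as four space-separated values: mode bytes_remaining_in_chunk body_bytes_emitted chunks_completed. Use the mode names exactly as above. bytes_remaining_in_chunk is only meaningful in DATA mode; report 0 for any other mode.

Answer: SIZE 0 5 3

Derivation:
Byte 0 = '3': mode=SIZE remaining=0 emitted=0 chunks_done=0
Byte 1 = 0x0D: mode=SIZE_CR remaining=0 emitted=0 chunks_done=0
Byte 2 = 0x0A: mode=DATA remaining=3 emitted=0 chunks_done=0
Byte 3 = 'y': mode=DATA remaining=2 emitted=1 chunks_done=0
Byte 4 = '9': mode=DATA remaining=1 emitted=2 chunks_done=0
Byte 5 = '5': mode=DATA_DONE remaining=0 emitted=3 chunks_done=0
Byte 6 = 0x0D: mode=DATA_CR remaining=0 emitted=3 chunks_done=0
Byte 7 = 0x0A: mode=SIZE remaining=0 emitted=3 chunks_done=1
Byte 8 = '1': mode=SIZE remaining=0 emitted=3 chunks_done=1
Byte 9 = 0x0D: mode=SIZE_CR remaining=0 emitted=3 chunks_done=1
Byte 10 = 0x0A: mode=DATA remaining=1 emitted=3 chunks_done=1
Byte 11 = 'b': mode=DATA_DONE remaining=0 emitted=4 chunks_done=1
Byte 12 = 0x0D: mode=DATA_CR remaining=0 emitted=4 chunks_done=1
Byte 13 = 0x0A: mode=SIZE remaining=0 emitted=4 chunks_done=2
Byte 14 = '1': mode=SIZE remaining=0 emitted=4 chunks_done=2
Byte 15 = 0x0D: mode=SIZE_CR remaining=0 emitted=4 chunks_done=2
Byte 16 = 0x0A: mode=DATA remaining=1 emitted=4 chunks_done=2
Byte 17 = 'v': mode=DATA_DONE remaining=0 emitted=5 chunks_done=2
Byte 18 = 0x0D: mode=DATA_CR remaining=0 emitted=5 chunks_done=2
Byte 19 = 0x0A: mode=SIZE remaining=0 emitted=5 chunks_done=3
Byte 20 = '0': mode=SIZE remaining=0 emitted=5 chunks_done=3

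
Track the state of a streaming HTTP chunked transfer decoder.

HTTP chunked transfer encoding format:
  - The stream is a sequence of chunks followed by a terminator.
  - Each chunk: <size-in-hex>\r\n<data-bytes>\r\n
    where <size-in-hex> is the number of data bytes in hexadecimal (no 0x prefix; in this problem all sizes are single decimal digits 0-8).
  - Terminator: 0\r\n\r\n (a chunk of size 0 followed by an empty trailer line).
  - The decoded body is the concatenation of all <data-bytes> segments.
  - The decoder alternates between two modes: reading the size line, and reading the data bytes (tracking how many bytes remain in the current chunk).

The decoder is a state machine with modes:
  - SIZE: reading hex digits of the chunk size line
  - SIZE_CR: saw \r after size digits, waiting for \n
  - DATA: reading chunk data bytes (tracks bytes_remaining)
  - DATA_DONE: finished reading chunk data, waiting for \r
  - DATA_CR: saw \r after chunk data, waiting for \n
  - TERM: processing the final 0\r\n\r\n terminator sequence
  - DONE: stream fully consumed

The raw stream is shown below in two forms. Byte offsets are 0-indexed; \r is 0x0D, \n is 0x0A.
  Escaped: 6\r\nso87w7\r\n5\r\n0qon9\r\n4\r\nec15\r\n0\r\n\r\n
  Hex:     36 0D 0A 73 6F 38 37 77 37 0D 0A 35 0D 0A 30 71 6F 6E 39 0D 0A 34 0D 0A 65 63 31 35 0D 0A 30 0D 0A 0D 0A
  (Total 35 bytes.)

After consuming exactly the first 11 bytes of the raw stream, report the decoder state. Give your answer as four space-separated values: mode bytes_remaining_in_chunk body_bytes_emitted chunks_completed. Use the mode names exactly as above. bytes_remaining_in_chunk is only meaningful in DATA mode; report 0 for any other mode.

Answer: SIZE 0 6 1

Derivation:
Byte 0 = '6': mode=SIZE remaining=0 emitted=0 chunks_done=0
Byte 1 = 0x0D: mode=SIZE_CR remaining=0 emitted=0 chunks_done=0
Byte 2 = 0x0A: mode=DATA remaining=6 emitted=0 chunks_done=0
Byte 3 = 's': mode=DATA remaining=5 emitted=1 chunks_done=0
Byte 4 = 'o': mode=DATA remaining=4 emitted=2 chunks_done=0
Byte 5 = '8': mode=DATA remaining=3 emitted=3 chunks_done=0
Byte 6 = '7': mode=DATA remaining=2 emitted=4 chunks_done=0
Byte 7 = 'w': mode=DATA remaining=1 emitted=5 chunks_done=0
Byte 8 = '7': mode=DATA_DONE remaining=0 emitted=6 chunks_done=0
Byte 9 = 0x0D: mode=DATA_CR remaining=0 emitted=6 chunks_done=0
Byte 10 = 0x0A: mode=SIZE remaining=0 emitted=6 chunks_done=1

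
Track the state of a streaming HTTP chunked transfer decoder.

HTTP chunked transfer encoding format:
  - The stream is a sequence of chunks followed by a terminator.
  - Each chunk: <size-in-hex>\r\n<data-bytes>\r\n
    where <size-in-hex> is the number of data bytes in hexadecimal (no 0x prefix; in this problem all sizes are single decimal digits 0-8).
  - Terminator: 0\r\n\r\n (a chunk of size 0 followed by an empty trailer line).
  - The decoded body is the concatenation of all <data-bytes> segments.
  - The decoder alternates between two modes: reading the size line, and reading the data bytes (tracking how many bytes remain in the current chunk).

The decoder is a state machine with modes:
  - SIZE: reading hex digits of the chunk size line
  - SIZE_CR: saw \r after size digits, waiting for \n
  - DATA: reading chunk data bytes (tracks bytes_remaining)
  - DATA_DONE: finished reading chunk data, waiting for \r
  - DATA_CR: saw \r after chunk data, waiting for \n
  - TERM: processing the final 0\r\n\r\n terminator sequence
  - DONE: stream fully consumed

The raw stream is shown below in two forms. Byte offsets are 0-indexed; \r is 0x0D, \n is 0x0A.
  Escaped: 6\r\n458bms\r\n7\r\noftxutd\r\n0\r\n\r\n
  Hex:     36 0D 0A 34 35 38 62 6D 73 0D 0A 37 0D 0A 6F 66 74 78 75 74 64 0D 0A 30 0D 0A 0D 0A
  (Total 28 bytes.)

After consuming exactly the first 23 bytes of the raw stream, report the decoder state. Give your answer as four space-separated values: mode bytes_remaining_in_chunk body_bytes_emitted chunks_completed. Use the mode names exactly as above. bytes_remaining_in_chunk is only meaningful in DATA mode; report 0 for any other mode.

Answer: SIZE 0 13 2

Derivation:
Byte 0 = '6': mode=SIZE remaining=0 emitted=0 chunks_done=0
Byte 1 = 0x0D: mode=SIZE_CR remaining=0 emitted=0 chunks_done=0
Byte 2 = 0x0A: mode=DATA remaining=6 emitted=0 chunks_done=0
Byte 3 = '4': mode=DATA remaining=5 emitted=1 chunks_done=0
Byte 4 = '5': mode=DATA remaining=4 emitted=2 chunks_done=0
Byte 5 = '8': mode=DATA remaining=3 emitted=3 chunks_done=0
Byte 6 = 'b': mode=DATA remaining=2 emitted=4 chunks_done=0
Byte 7 = 'm': mode=DATA remaining=1 emitted=5 chunks_done=0
Byte 8 = 's': mode=DATA_DONE remaining=0 emitted=6 chunks_done=0
Byte 9 = 0x0D: mode=DATA_CR remaining=0 emitted=6 chunks_done=0
Byte 10 = 0x0A: mode=SIZE remaining=0 emitted=6 chunks_done=1
Byte 11 = '7': mode=SIZE remaining=0 emitted=6 chunks_done=1
Byte 12 = 0x0D: mode=SIZE_CR remaining=0 emitted=6 chunks_done=1
Byte 13 = 0x0A: mode=DATA remaining=7 emitted=6 chunks_done=1
Byte 14 = 'o': mode=DATA remaining=6 emitted=7 chunks_done=1
Byte 15 = 'f': mode=DATA remaining=5 emitted=8 chunks_done=1
Byte 16 = 't': mode=DATA remaining=4 emitted=9 chunks_done=1
Byte 17 = 'x': mode=DATA remaining=3 emitted=10 chunks_done=1
Byte 18 = 'u': mode=DATA remaining=2 emitted=11 chunks_done=1
Byte 19 = 't': mode=DATA remaining=1 emitted=12 chunks_done=1
Byte 20 = 'd': mode=DATA_DONE remaining=0 emitted=13 chunks_done=1
Byte 21 = 0x0D: mode=DATA_CR remaining=0 emitted=13 chunks_done=1
Byte 22 = 0x0A: mode=SIZE remaining=0 emitted=13 chunks_done=2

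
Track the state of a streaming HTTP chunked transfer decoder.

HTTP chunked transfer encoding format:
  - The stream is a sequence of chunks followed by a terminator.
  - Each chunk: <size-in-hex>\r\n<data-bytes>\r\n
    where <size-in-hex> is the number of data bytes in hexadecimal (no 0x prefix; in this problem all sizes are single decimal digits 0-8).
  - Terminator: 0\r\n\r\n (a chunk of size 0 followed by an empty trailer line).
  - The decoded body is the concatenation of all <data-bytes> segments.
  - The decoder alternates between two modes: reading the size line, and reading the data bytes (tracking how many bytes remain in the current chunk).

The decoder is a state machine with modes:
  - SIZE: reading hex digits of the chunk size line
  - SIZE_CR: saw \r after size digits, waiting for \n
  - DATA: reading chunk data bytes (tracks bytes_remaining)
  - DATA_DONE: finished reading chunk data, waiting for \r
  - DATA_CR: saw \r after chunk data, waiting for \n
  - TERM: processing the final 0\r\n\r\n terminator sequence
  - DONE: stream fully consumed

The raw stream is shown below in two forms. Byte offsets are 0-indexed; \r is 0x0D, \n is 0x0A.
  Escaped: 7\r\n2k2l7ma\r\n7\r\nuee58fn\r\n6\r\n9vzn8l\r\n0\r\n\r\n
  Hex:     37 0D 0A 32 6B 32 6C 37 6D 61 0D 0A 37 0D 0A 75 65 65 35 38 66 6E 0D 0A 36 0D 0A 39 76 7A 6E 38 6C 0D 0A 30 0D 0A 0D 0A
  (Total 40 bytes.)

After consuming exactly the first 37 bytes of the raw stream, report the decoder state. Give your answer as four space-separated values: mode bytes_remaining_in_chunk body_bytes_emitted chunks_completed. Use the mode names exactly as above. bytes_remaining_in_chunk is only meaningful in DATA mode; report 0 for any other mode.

Byte 0 = '7': mode=SIZE remaining=0 emitted=0 chunks_done=0
Byte 1 = 0x0D: mode=SIZE_CR remaining=0 emitted=0 chunks_done=0
Byte 2 = 0x0A: mode=DATA remaining=7 emitted=0 chunks_done=0
Byte 3 = '2': mode=DATA remaining=6 emitted=1 chunks_done=0
Byte 4 = 'k': mode=DATA remaining=5 emitted=2 chunks_done=0
Byte 5 = '2': mode=DATA remaining=4 emitted=3 chunks_done=0
Byte 6 = 'l': mode=DATA remaining=3 emitted=4 chunks_done=0
Byte 7 = '7': mode=DATA remaining=2 emitted=5 chunks_done=0
Byte 8 = 'm': mode=DATA remaining=1 emitted=6 chunks_done=0
Byte 9 = 'a': mode=DATA_DONE remaining=0 emitted=7 chunks_done=0
Byte 10 = 0x0D: mode=DATA_CR remaining=0 emitted=7 chunks_done=0
Byte 11 = 0x0A: mode=SIZE remaining=0 emitted=7 chunks_done=1
Byte 12 = '7': mode=SIZE remaining=0 emitted=7 chunks_done=1
Byte 13 = 0x0D: mode=SIZE_CR remaining=0 emitted=7 chunks_done=1
Byte 14 = 0x0A: mode=DATA remaining=7 emitted=7 chunks_done=1
Byte 15 = 'u': mode=DATA remaining=6 emitted=8 chunks_done=1
Byte 16 = 'e': mode=DATA remaining=5 emitted=9 chunks_done=1
Byte 17 = 'e': mode=DATA remaining=4 emitted=10 chunks_done=1
Byte 18 = '5': mode=DATA remaining=3 emitted=11 chunks_done=1
Byte 19 = '8': mode=DATA remaining=2 emitted=12 chunks_done=1
Byte 20 = 'f': mode=DATA remaining=1 emitted=13 chunks_done=1
Byte 21 = 'n': mode=DATA_DONE remaining=0 emitted=14 chunks_done=1
Byte 22 = 0x0D: mode=DATA_CR remaining=0 emitted=14 chunks_done=1
Byte 23 = 0x0A: mode=SIZE remaining=0 emitted=14 chunks_done=2
Byte 24 = '6': mode=SIZE remaining=0 emitted=14 chunks_done=2
Byte 25 = 0x0D: mode=SIZE_CR remaining=0 emitted=14 chunks_done=2
Byte 26 = 0x0A: mode=DATA remaining=6 emitted=14 chunks_done=2
Byte 27 = '9': mode=DATA remaining=5 emitted=15 chunks_done=2
Byte 28 = 'v': mode=DATA remaining=4 emitted=16 chunks_done=2
Byte 29 = 'z': mode=DATA remaining=3 emitted=17 chunks_done=2
Byte 30 = 'n': mode=DATA remaining=2 emitted=18 chunks_done=2
Byte 31 = '8': mode=DATA remaining=1 emitted=19 chunks_done=2
Byte 32 = 'l': mode=DATA_DONE remaining=0 emitted=20 chunks_done=2
Byte 33 = 0x0D: mode=DATA_CR remaining=0 emitted=20 chunks_done=2
Byte 34 = 0x0A: mode=SIZE remaining=0 emitted=20 chunks_done=3
Byte 35 = '0': mode=SIZE remaining=0 emitted=20 chunks_done=3
Byte 36 = 0x0D: mode=SIZE_CR remaining=0 emitted=20 chunks_done=3

Answer: SIZE_CR 0 20 3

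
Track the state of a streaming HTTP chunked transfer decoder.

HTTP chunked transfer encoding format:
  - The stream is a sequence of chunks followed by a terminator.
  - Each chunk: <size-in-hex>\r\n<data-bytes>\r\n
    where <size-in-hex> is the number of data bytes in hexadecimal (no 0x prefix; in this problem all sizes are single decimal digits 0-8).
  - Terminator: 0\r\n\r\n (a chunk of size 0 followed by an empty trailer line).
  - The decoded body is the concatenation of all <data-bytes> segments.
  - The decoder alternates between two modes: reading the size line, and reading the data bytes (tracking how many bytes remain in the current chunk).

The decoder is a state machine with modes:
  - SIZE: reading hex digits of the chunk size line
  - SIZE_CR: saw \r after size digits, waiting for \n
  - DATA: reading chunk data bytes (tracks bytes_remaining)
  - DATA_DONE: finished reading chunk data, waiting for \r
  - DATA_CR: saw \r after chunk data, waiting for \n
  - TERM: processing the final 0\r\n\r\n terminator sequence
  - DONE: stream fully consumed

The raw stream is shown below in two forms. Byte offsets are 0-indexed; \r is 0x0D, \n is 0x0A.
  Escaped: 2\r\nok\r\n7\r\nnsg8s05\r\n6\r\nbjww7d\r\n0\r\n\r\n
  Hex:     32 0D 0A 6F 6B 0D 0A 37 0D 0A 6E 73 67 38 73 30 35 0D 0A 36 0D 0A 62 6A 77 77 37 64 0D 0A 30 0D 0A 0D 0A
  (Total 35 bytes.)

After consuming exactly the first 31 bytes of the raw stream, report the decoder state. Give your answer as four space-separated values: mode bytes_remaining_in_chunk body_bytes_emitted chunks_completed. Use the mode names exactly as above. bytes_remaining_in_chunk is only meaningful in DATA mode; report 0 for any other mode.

Byte 0 = '2': mode=SIZE remaining=0 emitted=0 chunks_done=0
Byte 1 = 0x0D: mode=SIZE_CR remaining=0 emitted=0 chunks_done=0
Byte 2 = 0x0A: mode=DATA remaining=2 emitted=0 chunks_done=0
Byte 3 = 'o': mode=DATA remaining=1 emitted=1 chunks_done=0
Byte 4 = 'k': mode=DATA_DONE remaining=0 emitted=2 chunks_done=0
Byte 5 = 0x0D: mode=DATA_CR remaining=0 emitted=2 chunks_done=0
Byte 6 = 0x0A: mode=SIZE remaining=0 emitted=2 chunks_done=1
Byte 7 = '7': mode=SIZE remaining=0 emitted=2 chunks_done=1
Byte 8 = 0x0D: mode=SIZE_CR remaining=0 emitted=2 chunks_done=1
Byte 9 = 0x0A: mode=DATA remaining=7 emitted=2 chunks_done=1
Byte 10 = 'n': mode=DATA remaining=6 emitted=3 chunks_done=1
Byte 11 = 's': mode=DATA remaining=5 emitted=4 chunks_done=1
Byte 12 = 'g': mode=DATA remaining=4 emitted=5 chunks_done=1
Byte 13 = '8': mode=DATA remaining=3 emitted=6 chunks_done=1
Byte 14 = 's': mode=DATA remaining=2 emitted=7 chunks_done=1
Byte 15 = '0': mode=DATA remaining=1 emitted=8 chunks_done=1
Byte 16 = '5': mode=DATA_DONE remaining=0 emitted=9 chunks_done=1
Byte 17 = 0x0D: mode=DATA_CR remaining=0 emitted=9 chunks_done=1
Byte 18 = 0x0A: mode=SIZE remaining=0 emitted=9 chunks_done=2
Byte 19 = '6': mode=SIZE remaining=0 emitted=9 chunks_done=2
Byte 20 = 0x0D: mode=SIZE_CR remaining=0 emitted=9 chunks_done=2
Byte 21 = 0x0A: mode=DATA remaining=6 emitted=9 chunks_done=2
Byte 22 = 'b': mode=DATA remaining=5 emitted=10 chunks_done=2
Byte 23 = 'j': mode=DATA remaining=4 emitted=11 chunks_done=2
Byte 24 = 'w': mode=DATA remaining=3 emitted=12 chunks_done=2
Byte 25 = 'w': mode=DATA remaining=2 emitted=13 chunks_done=2
Byte 26 = '7': mode=DATA remaining=1 emitted=14 chunks_done=2
Byte 27 = 'd': mode=DATA_DONE remaining=0 emitted=15 chunks_done=2
Byte 28 = 0x0D: mode=DATA_CR remaining=0 emitted=15 chunks_done=2
Byte 29 = 0x0A: mode=SIZE remaining=0 emitted=15 chunks_done=3
Byte 30 = '0': mode=SIZE remaining=0 emitted=15 chunks_done=3

Answer: SIZE 0 15 3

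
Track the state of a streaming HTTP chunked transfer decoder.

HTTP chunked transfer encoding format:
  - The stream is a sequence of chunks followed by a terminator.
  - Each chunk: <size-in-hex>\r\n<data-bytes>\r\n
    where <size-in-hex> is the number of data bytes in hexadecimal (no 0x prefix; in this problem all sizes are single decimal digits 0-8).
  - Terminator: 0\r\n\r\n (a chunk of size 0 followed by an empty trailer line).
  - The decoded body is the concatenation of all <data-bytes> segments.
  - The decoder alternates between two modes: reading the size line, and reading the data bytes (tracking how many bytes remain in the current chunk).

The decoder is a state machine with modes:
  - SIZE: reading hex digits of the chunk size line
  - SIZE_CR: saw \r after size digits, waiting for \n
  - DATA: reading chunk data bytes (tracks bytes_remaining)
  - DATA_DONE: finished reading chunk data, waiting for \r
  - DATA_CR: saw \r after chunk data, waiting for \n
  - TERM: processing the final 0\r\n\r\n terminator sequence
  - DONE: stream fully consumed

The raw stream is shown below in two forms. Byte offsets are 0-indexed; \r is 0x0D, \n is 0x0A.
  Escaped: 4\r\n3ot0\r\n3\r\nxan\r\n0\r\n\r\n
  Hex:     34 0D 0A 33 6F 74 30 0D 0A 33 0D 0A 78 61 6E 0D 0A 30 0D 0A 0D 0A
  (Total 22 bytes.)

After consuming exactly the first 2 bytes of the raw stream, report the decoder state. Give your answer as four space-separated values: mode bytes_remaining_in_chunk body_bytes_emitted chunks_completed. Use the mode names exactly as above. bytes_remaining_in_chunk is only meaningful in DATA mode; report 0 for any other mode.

Byte 0 = '4': mode=SIZE remaining=0 emitted=0 chunks_done=0
Byte 1 = 0x0D: mode=SIZE_CR remaining=0 emitted=0 chunks_done=0

Answer: SIZE_CR 0 0 0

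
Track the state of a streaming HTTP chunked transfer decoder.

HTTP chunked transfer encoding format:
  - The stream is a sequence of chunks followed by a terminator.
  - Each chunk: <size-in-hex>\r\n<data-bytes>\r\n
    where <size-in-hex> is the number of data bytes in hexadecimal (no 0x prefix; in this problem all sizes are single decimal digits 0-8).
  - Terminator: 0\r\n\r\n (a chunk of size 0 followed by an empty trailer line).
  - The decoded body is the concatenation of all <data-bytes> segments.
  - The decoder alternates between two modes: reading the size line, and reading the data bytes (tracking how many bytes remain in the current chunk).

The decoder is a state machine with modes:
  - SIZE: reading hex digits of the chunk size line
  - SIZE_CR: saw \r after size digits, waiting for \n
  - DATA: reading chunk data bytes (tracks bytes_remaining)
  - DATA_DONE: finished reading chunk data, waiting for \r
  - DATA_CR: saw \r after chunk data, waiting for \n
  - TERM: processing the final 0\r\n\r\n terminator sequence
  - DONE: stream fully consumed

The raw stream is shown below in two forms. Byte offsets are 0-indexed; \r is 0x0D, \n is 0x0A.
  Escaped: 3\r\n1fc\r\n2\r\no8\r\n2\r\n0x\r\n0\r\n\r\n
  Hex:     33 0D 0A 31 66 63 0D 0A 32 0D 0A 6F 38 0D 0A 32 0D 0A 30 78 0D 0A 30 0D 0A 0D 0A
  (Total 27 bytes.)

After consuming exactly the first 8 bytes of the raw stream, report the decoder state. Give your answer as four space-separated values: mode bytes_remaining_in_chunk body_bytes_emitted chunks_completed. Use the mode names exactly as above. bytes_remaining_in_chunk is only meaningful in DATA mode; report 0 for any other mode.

Answer: SIZE 0 3 1

Derivation:
Byte 0 = '3': mode=SIZE remaining=0 emitted=0 chunks_done=0
Byte 1 = 0x0D: mode=SIZE_CR remaining=0 emitted=0 chunks_done=0
Byte 2 = 0x0A: mode=DATA remaining=3 emitted=0 chunks_done=0
Byte 3 = '1': mode=DATA remaining=2 emitted=1 chunks_done=0
Byte 4 = 'f': mode=DATA remaining=1 emitted=2 chunks_done=0
Byte 5 = 'c': mode=DATA_DONE remaining=0 emitted=3 chunks_done=0
Byte 6 = 0x0D: mode=DATA_CR remaining=0 emitted=3 chunks_done=0
Byte 7 = 0x0A: mode=SIZE remaining=0 emitted=3 chunks_done=1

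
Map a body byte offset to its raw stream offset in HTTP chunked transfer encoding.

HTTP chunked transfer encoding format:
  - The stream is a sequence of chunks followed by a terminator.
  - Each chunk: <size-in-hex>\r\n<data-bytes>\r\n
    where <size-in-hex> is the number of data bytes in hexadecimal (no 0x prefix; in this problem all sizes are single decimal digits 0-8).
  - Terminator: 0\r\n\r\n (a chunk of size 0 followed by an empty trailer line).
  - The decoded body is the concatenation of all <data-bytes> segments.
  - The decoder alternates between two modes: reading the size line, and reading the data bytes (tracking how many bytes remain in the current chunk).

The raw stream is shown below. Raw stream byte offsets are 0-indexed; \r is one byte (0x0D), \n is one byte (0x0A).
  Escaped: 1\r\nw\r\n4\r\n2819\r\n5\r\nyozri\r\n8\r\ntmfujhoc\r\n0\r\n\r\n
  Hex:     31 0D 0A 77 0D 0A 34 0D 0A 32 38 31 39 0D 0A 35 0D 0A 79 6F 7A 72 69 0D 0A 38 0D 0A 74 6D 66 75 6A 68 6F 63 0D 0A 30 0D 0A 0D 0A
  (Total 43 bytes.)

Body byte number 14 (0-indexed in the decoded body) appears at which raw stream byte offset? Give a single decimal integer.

Chunk 1: stream[0..1]='1' size=0x1=1, data at stream[3..4]='w' -> body[0..1], body so far='w'
Chunk 2: stream[6..7]='4' size=0x4=4, data at stream[9..13]='2819' -> body[1..5], body so far='w2819'
Chunk 3: stream[15..16]='5' size=0x5=5, data at stream[18..23]='yozri' -> body[5..10], body so far='w2819yozri'
Chunk 4: stream[25..26]='8' size=0x8=8, data at stream[28..36]='tmfujhoc' -> body[10..18], body so far='w2819yozritmfujhoc'
Chunk 5: stream[38..39]='0' size=0 (terminator). Final body='w2819yozritmfujhoc' (18 bytes)
Body byte 14 at stream offset 32

Answer: 32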